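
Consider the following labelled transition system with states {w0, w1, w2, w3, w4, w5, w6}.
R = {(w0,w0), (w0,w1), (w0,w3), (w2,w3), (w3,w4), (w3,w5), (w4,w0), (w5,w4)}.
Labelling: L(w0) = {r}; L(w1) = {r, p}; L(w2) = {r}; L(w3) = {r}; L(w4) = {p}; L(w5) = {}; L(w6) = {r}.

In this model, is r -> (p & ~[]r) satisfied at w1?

Recall that []ψ holds at a world iff ψ holds at every accessible world, and <>ψ holds iff ψ holds at some accessible world.
At w1: r is true, p & ~[]r is false, so r -> (p & ~[]r) is false.
  At w1: p is true, ~[]r is false, so p & ~[]r is false.
    At w1: []r is true, so ~[]r is false.
      At w1: no accessible worlds, so []r holds vacuously.

No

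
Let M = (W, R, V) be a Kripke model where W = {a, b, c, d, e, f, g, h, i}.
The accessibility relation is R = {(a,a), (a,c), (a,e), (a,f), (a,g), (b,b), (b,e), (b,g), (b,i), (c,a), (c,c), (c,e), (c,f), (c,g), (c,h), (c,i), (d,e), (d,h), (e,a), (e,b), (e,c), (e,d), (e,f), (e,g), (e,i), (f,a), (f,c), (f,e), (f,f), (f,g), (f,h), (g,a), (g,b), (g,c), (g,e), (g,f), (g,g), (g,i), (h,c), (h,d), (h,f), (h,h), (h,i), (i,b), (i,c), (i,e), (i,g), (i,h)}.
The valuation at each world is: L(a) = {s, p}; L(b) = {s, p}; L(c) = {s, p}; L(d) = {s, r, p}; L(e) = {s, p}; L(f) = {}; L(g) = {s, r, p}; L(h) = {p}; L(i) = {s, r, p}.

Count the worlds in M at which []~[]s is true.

5

Let φ = []~[]s. Evaluate φ at each world:
  a (successors {a, c, e, f, g}): φ is true.
  b (successors {b, e, g, i}): φ is false.
  c (successors {a, c, e, f, g, h, i}): φ is true.
  d (successors {e, h}): φ is true.
  e (successors {a, b, c, d, f, g, i}): φ is false.
  f (successors {a, c, e, f, g, h}): φ is true.
  g (successors {a, b, c, e, f, g, i}): φ is false.
  h (successors {c, d, f, h, i}): φ is true.
  i (successors {b, c, e, g, h}): φ is false.
For instance, at e:
  At e: []~[]s requires ~[]s at every successor {a, b, c, d, f, g, i}.
    ~[]s fails at b, so []~[]s is false at e.
      At b: []s is true, so ~[]s is false.
Satisfying worlds: {a, c, d, f, h}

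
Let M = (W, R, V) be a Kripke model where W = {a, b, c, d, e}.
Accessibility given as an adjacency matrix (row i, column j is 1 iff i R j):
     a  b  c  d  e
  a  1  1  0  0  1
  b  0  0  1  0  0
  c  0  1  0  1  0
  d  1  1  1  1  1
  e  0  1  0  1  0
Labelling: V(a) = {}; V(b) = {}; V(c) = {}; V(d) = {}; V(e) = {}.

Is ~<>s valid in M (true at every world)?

Yes

Let φ = ~<>s. Evaluate φ at each world:
  a (successors {a, b, e}): φ is true.
  b (successors {c}): φ is true.
  c (successors {b, d}): φ is true.
  d (successors {a, b, c, d, e}): φ is true.
  e (successors {b, d}): φ is true.
For instance, at e:
  At e: <>s is false, so ~<>s is true.
    At e: <>s requires s at some successor in {b, d}.
      At b: s is false.
      At d: s is false.
    So <>s is false at e.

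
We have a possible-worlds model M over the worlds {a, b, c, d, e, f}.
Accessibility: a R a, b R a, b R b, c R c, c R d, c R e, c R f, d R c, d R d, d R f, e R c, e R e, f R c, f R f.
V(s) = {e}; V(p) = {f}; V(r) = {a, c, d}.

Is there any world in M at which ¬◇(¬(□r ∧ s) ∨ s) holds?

Let φ = ¬◇(¬(□r ∧ s) ∨ s). Evaluate φ at each world:
  a (successors {a}): φ is false.
  b (successors {a, b}): φ is false.
  c (successors {c, d, e, f}): φ is false.
  d (successors {c, d, f}): φ is false.
  e (successors {c, e}): φ is false.
  f (successors {c, f}): φ is false.
For instance, at f:
  At f: ◇(¬(□r ∧ s) ∨ s) is true, so ¬◇(¬(□r ∧ s) ∨ s) is false.
    At f: ◇(¬(□r ∧ s) ∨ s) requires ¬(□r ∧ s) ∨ s at some successor in {c, f}.
      ¬(□r ∧ s) ∨ s holds at c, so ◇(¬(□r ∧ s) ∨ s) is true at f.

No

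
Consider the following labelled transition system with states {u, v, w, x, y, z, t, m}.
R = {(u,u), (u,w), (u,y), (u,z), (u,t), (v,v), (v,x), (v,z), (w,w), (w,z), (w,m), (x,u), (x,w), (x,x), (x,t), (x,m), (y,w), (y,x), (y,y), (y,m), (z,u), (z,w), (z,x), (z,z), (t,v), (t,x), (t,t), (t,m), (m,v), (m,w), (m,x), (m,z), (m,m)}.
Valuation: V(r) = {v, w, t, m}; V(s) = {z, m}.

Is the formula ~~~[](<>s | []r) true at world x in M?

At x: ~~[](<>s | []r) is true, so ~~~[](<>s | []r) is false.
  At x: ~[](<>s | []r) is false, so ~~[](<>s | []r) is true.
    At x: [](<>s | []r) is true, so ~[](<>s | []r) is false.
      At x: [](<>s | []r) requires <>s | []r at every successor {u, w, x, t, m}.
        At u: <>s | []r is true.
        At w: <>s | []r is true.
        At x: <>s | []r is true.
        At t: <>s | []r is true.
        At m: <>s | []r is true.
      So [](<>s | []r) is true at x.

No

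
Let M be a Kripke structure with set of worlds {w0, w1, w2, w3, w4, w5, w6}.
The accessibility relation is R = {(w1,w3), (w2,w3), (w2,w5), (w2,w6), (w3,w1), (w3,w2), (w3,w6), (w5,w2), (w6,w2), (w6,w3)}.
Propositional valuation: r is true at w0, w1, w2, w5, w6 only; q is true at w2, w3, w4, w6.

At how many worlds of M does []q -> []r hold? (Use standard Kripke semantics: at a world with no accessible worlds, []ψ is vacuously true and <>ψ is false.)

5

Let φ = []q -> []r. Evaluate φ at each world:
  w0 (successors ∅): φ is true.
  w1 (successors {w3}): φ is false.
  w2 (successors {w3, w5, w6}): φ is true.
  w3 (successors {w1, w2, w6}): φ is true.
  w4 (successors ∅): φ is true.
  w5 (successors {w2}): φ is true.
  w6 (successors {w2, w3}): φ is false.
For instance, at w5:
  At w5: []q is true, []r is true, so []q -> []r is true.
    At w5: []q requires q at every successor {w2}.
      At w2: q is true.
    So []q is true at w5.
    At w5: []r requires r at every successor {w2}.
      At w2: r is true.
    So []r is true at w5.
Satisfying worlds: {w0, w2, w3, w4, w5}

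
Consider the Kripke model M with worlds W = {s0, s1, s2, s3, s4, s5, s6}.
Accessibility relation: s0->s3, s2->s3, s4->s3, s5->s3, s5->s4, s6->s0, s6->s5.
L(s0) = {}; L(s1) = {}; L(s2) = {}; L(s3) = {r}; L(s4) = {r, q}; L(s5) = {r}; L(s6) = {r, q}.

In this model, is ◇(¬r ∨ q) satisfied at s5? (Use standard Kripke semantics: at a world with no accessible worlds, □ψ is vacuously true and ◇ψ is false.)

At s5: ◇(¬r ∨ q) requires ¬r ∨ q at some successor in {s3, s4}.
  ¬r ∨ q holds at s4, so ◇(¬r ∨ q) is true at s5.

Yes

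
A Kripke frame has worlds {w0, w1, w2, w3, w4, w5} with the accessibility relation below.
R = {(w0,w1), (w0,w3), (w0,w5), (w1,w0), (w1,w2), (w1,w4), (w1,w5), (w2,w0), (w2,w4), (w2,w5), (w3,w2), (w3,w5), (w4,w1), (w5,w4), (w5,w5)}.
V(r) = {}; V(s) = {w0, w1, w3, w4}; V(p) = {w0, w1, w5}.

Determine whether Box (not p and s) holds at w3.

No

Recall that Box ψ holds at a world iff ψ holds at every accessible world, and Dia ψ holds iff ψ holds at some accessible world.
At w3: Box (not p and s) requires not p and s at every successor {w2, w5}.
  not p and s fails at w2, so Box (not p and s) is false at w3.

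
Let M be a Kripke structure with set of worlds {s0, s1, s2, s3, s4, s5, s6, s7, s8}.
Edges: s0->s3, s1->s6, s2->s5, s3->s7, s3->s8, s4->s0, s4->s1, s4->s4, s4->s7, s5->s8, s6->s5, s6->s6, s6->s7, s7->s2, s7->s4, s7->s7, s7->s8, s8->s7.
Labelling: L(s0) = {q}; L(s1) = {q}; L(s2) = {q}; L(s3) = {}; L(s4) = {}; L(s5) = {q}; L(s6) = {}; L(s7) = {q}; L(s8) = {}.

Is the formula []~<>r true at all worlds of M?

Yes

Let φ = []~<>r. Evaluate φ at each world:
  s0 (successors {s3}): φ is true.
  s1 (successors {s6}): φ is true.
  s2 (successors {s5}): φ is true.
  s3 (successors {s7, s8}): φ is true.
  s4 (successors {s0, s1, s4, s7}): φ is true.
  s5 (successors {s8}): φ is true.
  s6 (successors {s5, s6, s7}): φ is true.
  s7 (successors {s2, s4, s7, s8}): φ is true.
  s8 (successors {s7}): φ is true.
For instance, at s7:
  At s7: []~<>r requires ~<>r at every successor {s2, s4, s7, s8}.
    At s2: ~<>r is true.
    At s4: ~<>r is true.
    At s7: ~<>r is true.
    At s8: ~<>r is true.
  So []~<>r is true at s7.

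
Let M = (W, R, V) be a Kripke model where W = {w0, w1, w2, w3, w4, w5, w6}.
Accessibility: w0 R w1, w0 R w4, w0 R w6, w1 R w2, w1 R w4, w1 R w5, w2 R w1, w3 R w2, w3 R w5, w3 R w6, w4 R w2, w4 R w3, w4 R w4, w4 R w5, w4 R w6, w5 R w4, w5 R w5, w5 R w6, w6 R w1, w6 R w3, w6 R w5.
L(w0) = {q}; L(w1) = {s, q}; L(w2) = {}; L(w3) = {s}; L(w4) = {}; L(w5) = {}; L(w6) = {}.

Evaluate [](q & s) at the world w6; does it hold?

No

At w6: [](q & s) requires q & s at every successor {w1, w3, w5}.
  q & s fails at w3, so [](q & s) is false at w6.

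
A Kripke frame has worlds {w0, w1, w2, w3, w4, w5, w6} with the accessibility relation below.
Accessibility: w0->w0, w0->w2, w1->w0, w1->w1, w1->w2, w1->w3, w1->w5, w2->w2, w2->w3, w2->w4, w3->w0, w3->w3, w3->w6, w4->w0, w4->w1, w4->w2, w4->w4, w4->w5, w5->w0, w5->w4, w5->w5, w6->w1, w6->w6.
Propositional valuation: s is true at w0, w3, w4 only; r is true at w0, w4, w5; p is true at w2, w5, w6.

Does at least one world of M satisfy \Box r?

Yes

Recall that \Box ψ holds at a world iff ψ holds at every accessible world, and \Diamond ψ holds iff ψ holds at some accessible world.
Let φ = \Box r. Evaluate φ at each world:
  w0 (successors {w0, w2}): φ is false.
  w1 (successors {w0, w1, w2, w3, w5}): φ is false.
  w2 (successors {w2, w3, w4}): φ is false.
  w3 (successors {w0, w3, w6}): φ is false.
  w4 (successors {w0, w1, w2, w4, w5}): φ is false.
  w5 (successors {w0, w4, w5}): φ is true.
  w6 (successors {w1, w6}): φ is false.
Detail at w5 (witness):
  At w5: \Box r requires r at every successor {w0, w4, w5}.
    At w0: r is true.
    At w4: r is true.
    At w5: r is true.
  So \Box r is true at w5.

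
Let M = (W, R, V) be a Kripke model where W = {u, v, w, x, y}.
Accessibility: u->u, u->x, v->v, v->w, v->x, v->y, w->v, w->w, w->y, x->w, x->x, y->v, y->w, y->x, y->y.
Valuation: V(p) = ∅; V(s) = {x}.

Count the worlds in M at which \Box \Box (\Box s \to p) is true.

5

Let φ = \Box \Box (\Box s \to p). Evaluate φ at each world:
  u (successors {u, x}): φ is true.
  v (successors {v, w, x, y}): φ is true.
  w (successors {v, w, y}): φ is true.
  x (successors {w, x}): φ is true.
  y (successors {v, w, x, y}): φ is true.
For instance, at v:
  At v: \Box \Box (\Box s \to p) requires \Box (\Box s \to p) at every successor {v, w, x, y}.
    At v: \Box (\Box s \to p) is true.
    At w: \Box (\Box s \to p) is true.
    At x: \Box (\Box s \to p) is true.
    At y: \Box (\Box s \to p) is true.
  So \Box \Box (\Box s \to p) is true at v.
Satisfying worlds: {u, v, w, x, y}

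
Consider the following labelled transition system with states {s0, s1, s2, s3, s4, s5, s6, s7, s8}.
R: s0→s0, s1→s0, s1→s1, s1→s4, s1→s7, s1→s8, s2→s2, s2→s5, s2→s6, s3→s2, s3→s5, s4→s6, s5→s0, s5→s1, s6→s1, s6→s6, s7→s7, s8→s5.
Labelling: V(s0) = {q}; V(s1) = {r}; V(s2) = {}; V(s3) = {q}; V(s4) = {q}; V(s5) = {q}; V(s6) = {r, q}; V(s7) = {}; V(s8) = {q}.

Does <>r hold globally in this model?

Recall that <>ψ holds at a world iff ψ holds at some accessible world.
Let φ = <>r. Evaluate φ at each world:
  s0 (successors {s0}): φ is false.
  s1 (successors {s0, s1, s4, s7, s8}): φ is true.
  s2 (successors {s2, s5, s6}): φ is true.
  s3 (successors {s2, s5}): φ is false.
  s4 (successors {s6}): φ is true.
  s5 (successors {s0, s1}): φ is true.
  s6 (successors {s1, s6}): φ is true.
  s7 (successors {s7}): φ is false.
  s8 (successors {s5}): φ is false.
Detail at s0 (counterexample):
  At s0: <>r requires r at some successor in {s0}.
    At s0: r is false.
  So <>r is false at s0.

No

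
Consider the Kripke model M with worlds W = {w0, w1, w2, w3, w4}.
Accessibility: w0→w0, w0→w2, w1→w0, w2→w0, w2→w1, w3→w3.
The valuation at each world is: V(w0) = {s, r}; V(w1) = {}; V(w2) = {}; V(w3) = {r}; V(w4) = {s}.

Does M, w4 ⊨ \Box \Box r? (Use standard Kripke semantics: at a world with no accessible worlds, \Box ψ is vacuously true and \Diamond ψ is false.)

Yes

At w4: no accessible worlds, so \Box \Box r holds vacuously.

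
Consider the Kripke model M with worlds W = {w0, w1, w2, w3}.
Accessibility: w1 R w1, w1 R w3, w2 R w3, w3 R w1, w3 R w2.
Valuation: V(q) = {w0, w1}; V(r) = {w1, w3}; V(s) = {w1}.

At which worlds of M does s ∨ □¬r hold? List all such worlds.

w0, w1

Let φ = s ∨ □¬r. Evaluate φ at each world:
  w0 (successors ∅): φ is true.
  w1 (successors {w1, w3}): φ is true.
  w2 (successors {w3}): φ is false.
  w3 (successors {w1, w2}): φ is false.
For instance, at w2:
  At w2: s is false, □¬r is false, so s ∨ □¬r is false.
    At w2: □¬r requires ¬r at every successor {w3}.
      ¬r fails at w3, so □¬r is false at w2.
Satisfying worlds: {w0, w1}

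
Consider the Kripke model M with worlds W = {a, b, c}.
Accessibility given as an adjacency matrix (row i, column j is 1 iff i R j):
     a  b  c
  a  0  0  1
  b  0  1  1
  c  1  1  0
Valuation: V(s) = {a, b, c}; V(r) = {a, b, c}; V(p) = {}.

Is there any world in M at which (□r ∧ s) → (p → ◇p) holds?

Yes

Let φ = (□r ∧ s) → (p → ◇p). Evaluate φ at each world:
  a (successors {c}): φ is true.
  b (successors {b, c}): φ is true.
  c (successors {a, b}): φ is true.
Detail at a (witness):
  At a: □r ∧ s is true, p → ◇p is true, so (□r ∧ s) → (p → ◇p) is true.
    At a: □r is true, s is true, so □r ∧ s is true.
      At a: □r requires r at every successor {c}.
        At c: r is true.
      So □r is true at a.
    At a: p is false, ◇p is false, so p → ◇p is true.
      At a: ◇p requires p at some successor in {c}.
        At c: p is false.
      So ◇p is false at a.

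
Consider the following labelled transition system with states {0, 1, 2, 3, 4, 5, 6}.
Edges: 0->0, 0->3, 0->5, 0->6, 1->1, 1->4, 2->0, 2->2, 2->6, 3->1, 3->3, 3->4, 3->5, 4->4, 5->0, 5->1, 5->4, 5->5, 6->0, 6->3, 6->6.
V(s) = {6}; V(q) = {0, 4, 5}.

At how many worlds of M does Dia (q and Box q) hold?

4

Recall that Box ψ holds at a world iff ψ holds at every accessible world, and Dia ψ holds iff ψ holds at some accessible world.
Let φ = Dia (q and Box q). Evaluate φ at each world:
  0 (successors {0, 3, 5, 6}): φ is false.
  1 (successors {1, 4}): φ is true.
  2 (successors {0, 2, 6}): φ is false.
  3 (successors {1, 3, 4, 5}): φ is true.
  4 (successors {4}): φ is true.
  5 (successors {0, 1, 4, 5}): φ is true.
  6 (successors {0, 3, 6}): φ is false.
For instance, at 6:
  At 6: Dia (q and Box q) requires q and Box q at some successor in {0, 3, 6}.
    At 0: q and Box q is false.
    At 3: q and Box q is false.
    At 6: q and Box q is false.
  So Dia (q and Box q) is false at 6.
Satisfying worlds: {1, 3, 4, 5}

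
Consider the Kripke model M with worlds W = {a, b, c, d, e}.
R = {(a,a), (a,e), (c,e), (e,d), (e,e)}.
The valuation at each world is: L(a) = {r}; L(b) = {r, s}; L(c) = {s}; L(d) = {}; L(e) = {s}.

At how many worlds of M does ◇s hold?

Let φ = ◇s. Evaluate φ at each world:
  a (successors {a, e}): φ is true.
  b (successors ∅): φ is false.
  c (successors {e}): φ is true.
  d (successors ∅): φ is false.
  e (successors {d, e}): φ is true.
For instance, at a:
  At a: ◇s requires s at some successor in {a, e}.
    s holds at e, so ◇s is true at a.
Satisfying worlds: {a, c, e}

3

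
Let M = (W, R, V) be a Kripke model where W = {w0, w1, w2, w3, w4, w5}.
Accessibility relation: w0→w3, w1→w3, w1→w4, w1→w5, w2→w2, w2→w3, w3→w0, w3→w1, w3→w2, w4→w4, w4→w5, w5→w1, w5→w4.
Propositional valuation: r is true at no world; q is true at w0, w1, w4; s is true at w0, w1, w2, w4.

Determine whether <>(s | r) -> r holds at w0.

Yes

At w0: <>(s | r) is false, r is false, so <>(s | r) -> r is true.
  At w0: <>(s | r) requires s | r at some successor in {w3}.
    At w3: s | r is false.
  So <>(s | r) is false at w0.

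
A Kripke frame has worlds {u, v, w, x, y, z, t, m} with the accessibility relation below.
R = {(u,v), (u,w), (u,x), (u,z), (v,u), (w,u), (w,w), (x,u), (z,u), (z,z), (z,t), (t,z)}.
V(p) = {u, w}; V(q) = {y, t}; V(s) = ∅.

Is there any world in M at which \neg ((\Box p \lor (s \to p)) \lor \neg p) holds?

No

Let φ = \neg ((\Box p \lor (s \to p)) \lor \neg p). Evaluate φ at each world:
  u (successors {v, w, x, z}): φ is false.
  v (successors {u}): φ is false.
  w (successors {u, w}): φ is false.
  x (successors {u}): φ is false.
  y (successors ∅): φ is false.
  z (successors {u, z, t}): φ is false.
  t (successors {z}): φ is false.
  m (successors ∅): φ is false.
For instance, at w:
  At w: (\Box p \lor (s \to p)) \lor \neg p is true, so \neg ((\Box p \lor (s \to p)) \lor \neg p) is false.
    At w: \Box p \lor (s \to p) is true, \neg p is false, so (\Box p \lor (s \to p)) \lor \neg p is true.
      At w: \Box p is true, s \to p is true, so \Box p \lor (s \to p) is true.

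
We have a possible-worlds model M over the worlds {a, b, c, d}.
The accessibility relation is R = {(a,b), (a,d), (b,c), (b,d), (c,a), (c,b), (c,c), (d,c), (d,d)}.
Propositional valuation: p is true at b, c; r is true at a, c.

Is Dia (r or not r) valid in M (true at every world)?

Yes

Recall that Dia ψ holds at a world iff ψ holds at some accessible world.
Let φ = Dia (r or not r). Evaluate φ at each world:
  a (successors {b, d}): φ is true.
  b (successors {c, d}): φ is true.
  c (successors {a, b, c}): φ is true.
  d (successors {c, d}): φ is true.
For instance, at d:
  At d: Dia (r or not r) requires r or not r at some successor in {c, d}.
    r or not r holds at c, so Dia (r or not r) is true at d.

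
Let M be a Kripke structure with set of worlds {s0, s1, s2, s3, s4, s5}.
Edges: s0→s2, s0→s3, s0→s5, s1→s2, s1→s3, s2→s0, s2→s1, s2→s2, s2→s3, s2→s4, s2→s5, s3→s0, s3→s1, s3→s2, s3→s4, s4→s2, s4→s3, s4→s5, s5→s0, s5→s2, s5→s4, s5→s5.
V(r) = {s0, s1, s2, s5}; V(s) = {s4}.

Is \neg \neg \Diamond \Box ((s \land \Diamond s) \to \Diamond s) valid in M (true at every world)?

Yes

Let φ = \neg \neg \Diamond \Box ((s \land \Diamond s) \to \Diamond s). Evaluate φ at each world:
  s0 (successors {s2, s3, s5}): φ is true.
  s1 (successors {s2, s3}): φ is true.
  s2 (successors {s0, s1, s2, s3, s4, s5}): φ is true.
  s3 (successors {s0, s1, s2, s4}): φ is true.
  s4 (successors {s2, s3, s5}): φ is true.
  s5 (successors {s0, s2, s4, s5}): φ is true.
For instance, at s5:
  At s5: \neg \Diamond \Box ((s \land \Diamond s) \to \Diamond s) is false, so \neg \neg \Diamond \Box ((s \land \Diamond s) \to \Diamond s) is true.
    At s5: \Diamond \Box ((s \land \Diamond s) \to \Diamond s) is true, so \neg \Diamond \Box ((s \land \Diamond s) \to \Diamond s) is false.
      At s5: \Diamond \Box ((s \land \Diamond s) \to \Diamond s) requires \Box ((s \land \Diamond s) \to \Diamond s) at some successor in {s0, s2, s4, s5}.
        \Box ((s \land \Diamond s) \to \Diamond s) holds at s0, so \Diamond \Box ((s \land \Diamond s) \to \Diamond s) is true at s5.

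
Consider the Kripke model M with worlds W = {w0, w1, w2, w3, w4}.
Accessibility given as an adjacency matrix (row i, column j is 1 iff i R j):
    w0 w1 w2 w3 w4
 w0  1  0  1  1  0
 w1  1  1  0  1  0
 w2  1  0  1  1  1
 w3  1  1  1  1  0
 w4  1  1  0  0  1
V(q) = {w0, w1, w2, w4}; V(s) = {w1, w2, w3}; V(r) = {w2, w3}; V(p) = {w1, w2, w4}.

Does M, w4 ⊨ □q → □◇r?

At w4: □q is true, □◇r is false, so □q → □◇r is false.
  At w4: □q requires q at every successor {w0, w1, w4}.
    At w0: q is true.
    At w1: q is true.
    At w4: q is true.
  So □q is true at w4.
  At w4: □◇r requires ◇r at every successor {w0, w1, w4}.
    ◇r fails at w4, so □◇r is false at w4.
      At w4: ◇r requires r at some successor in {w0, w1, w4}.
        At w0: r is false.
        At w1: r is false.
        At w4: r is false.
      So ◇r is false at w4.

No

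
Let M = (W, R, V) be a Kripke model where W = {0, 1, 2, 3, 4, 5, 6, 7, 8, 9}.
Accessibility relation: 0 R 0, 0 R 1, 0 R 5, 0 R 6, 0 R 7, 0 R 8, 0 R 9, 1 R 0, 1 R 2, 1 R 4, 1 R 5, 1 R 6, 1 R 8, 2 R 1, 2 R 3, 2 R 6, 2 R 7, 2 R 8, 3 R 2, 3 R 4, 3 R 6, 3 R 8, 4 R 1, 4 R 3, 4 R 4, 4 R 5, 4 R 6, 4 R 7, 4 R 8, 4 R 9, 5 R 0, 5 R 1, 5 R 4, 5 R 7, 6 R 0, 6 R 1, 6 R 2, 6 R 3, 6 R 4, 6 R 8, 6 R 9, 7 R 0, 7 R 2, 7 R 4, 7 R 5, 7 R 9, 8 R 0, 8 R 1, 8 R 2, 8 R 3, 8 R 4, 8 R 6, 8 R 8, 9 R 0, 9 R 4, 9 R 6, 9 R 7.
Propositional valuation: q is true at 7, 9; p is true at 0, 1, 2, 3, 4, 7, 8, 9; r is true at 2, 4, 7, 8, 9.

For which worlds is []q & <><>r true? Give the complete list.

Let φ = []q & <><>r. Evaluate φ at each world:
  0 (successors {0, 1, 5, 6, 7, 8, 9}): φ is false.
  1 (successors {0, 2, 4, 5, 6, 8}): φ is false.
  2 (successors {1, 3, 6, 7, 8}): φ is false.
  3 (successors {2, 4, 6, 8}): φ is false.
  4 (successors {1, 3, 4, 5, 6, 7, 8, 9}): φ is false.
  5 (successors {0, 1, 4, 7}): φ is false.
  6 (successors {0, 1, 2, 3, 4, 8, 9}): φ is false.
  7 (successors {0, 2, 4, 5, 9}): φ is false.
  8 (successors {0, 1, 2, 3, 4, 6, 8}): φ is false.
  9 (successors {0, 4, 6, 7}): φ is false.
For instance, at 8:
  At 8: []q is false, <><>r is true, so []q & <><>r is false.
    At 8: []q requires q at every successor {0, 1, 2, 3, 4, 6, 8}.
      q fails at 0, so []q is false at 8.
    At 8: <><>r requires <>r at some successor in {0, 1, 2, 3, 4, 6, 8}.
      <>r holds at 0, so <><>r is true at 8.
Satisfying worlds: none.

none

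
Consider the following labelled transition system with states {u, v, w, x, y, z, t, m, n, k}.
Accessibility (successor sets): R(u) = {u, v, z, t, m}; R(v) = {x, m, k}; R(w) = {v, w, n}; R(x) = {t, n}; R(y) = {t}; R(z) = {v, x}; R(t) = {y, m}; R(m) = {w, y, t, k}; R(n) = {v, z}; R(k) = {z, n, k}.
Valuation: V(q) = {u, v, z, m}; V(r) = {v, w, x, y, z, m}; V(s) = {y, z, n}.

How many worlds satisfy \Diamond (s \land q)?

3

Recall that \Diamond ψ holds at a world iff ψ holds at some accessible world.
Let φ = \Diamond (s \land q). Evaluate φ at each world:
  u (successors {u, v, z, t, m}): φ is true.
  v (successors {x, m, k}): φ is false.
  w (successors {v, w, n}): φ is false.
  x (successors {t, n}): φ is false.
  y (successors {t}): φ is false.
  z (successors {v, x}): φ is false.
  t (successors {y, m}): φ is false.
  m (successors {w, y, t, k}): φ is false.
  n (successors {v, z}): φ is true.
  k (successors {z, n, k}): φ is true.
For instance, at t:
  At t: \Diamond (s \land q) requires s \land q at some successor in {y, m}.
    At y: s \land q is false.
    At m: s \land q is false.
  So \Diamond (s \land q) is false at t.
Satisfying worlds: {u, n, k}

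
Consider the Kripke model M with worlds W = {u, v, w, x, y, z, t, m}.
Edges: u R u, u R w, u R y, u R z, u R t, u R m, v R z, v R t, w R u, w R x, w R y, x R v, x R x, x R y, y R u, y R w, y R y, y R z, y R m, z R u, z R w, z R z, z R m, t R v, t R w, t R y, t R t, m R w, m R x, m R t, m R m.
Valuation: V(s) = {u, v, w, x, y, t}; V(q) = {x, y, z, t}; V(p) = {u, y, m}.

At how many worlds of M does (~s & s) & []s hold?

Let φ = (~s & s) & []s. Evaluate φ at each world:
  u (successors {u, w, y, z, t, m}): φ is false.
  v (successors {z, t}): φ is false.
  w (successors {u, x, y}): φ is false.
  x (successors {v, x, y}): φ is false.
  y (successors {u, w, y, z, m}): φ is false.
  z (successors {u, w, z, m}): φ is false.
  t (successors {v, w, y, t}): φ is false.
  m (successors {w, x, t, m}): φ is false.
For instance, at u:
  At u: ~s & s is false, []s is false, so (~s & s) & []s is false.
    At u: []s requires s at every successor {u, w, y, z, t, m}.
      s fails at z, so []s is false at u.
Satisfying worlds: none.

0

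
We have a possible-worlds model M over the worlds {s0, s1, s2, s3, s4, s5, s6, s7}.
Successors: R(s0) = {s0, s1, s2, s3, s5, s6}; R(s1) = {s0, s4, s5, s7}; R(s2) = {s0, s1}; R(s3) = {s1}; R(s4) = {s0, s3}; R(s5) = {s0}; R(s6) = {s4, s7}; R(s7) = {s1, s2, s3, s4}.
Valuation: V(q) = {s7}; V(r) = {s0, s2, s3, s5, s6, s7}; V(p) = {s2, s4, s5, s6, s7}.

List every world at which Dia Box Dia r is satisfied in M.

s0, s1, s2, s3, s4, s7

Let φ = Dia Box Dia r. Evaluate φ at each world:
  s0 (successors {s0, s1, s2, s3, s5, s6}): φ is true.
  s1 (successors {s0, s4, s5, s7}): φ is true.
  s2 (successors {s0, s1}): φ is true.
  s3 (successors {s1}): φ is true.
  s4 (successors {s0, s3}): φ is true.
  s5 (successors {s0}): φ is false.
  s6 (successors {s4, s7}): φ is false.
  s7 (successors {s1, s2, s3, s4}): φ is true.
For instance, at s1:
  At s1: Dia Box Dia r requires Box Dia r at some successor in {s0, s4, s5, s7}.
    Box Dia r holds at s5, so Dia Box Dia r is true at s1.
      At s5: Box Dia r requires Dia r at every successor {s0}.
        At s0: Dia r is true.
      So Box Dia r is true at s5.
Satisfying worlds: {s0, s1, s2, s3, s4, s7}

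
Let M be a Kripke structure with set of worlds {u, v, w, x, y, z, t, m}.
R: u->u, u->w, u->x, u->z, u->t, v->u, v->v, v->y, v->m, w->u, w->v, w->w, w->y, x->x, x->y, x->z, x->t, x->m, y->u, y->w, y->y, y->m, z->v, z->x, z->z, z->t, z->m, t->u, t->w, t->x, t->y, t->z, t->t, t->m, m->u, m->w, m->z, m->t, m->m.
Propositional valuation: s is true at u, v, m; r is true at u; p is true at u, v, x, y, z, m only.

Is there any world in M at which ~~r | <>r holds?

Let φ = ~~r | <>r. Evaluate φ at each world:
  u (successors {u, w, x, z, t}): φ is true.
  v (successors {u, v, y, m}): φ is true.
  w (successors {u, v, w, y}): φ is true.
  x (successors {x, y, z, t, m}): φ is false.
  y (successors {u, w, y, m}): φ is true.
  z (successors {v, x, z, t, m}): φ is false.
  t (successors {u, w, x, y, z, t, m}): φ is true.
  m (successors {u, w, z, t, m}): φ is true.
Detail at u (witness):
  At u: ~~r is true, <>r is true, so ~~r | <>r is true.
    At u: <>r requires r at some successor in {u, w, x, z, t}.
      r holds at u, so <>r is true at u.

Yes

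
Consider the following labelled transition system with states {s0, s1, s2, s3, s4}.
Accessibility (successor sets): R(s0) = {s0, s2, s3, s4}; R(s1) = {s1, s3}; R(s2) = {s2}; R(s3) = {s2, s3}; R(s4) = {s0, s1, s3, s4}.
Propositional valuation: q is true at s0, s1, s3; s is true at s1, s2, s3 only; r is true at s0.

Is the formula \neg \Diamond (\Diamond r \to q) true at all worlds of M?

Let φ = \neg \Diamond (\Diamond r \to q). Evaluate φ at each world:
  s0 (successors {s0, s2, s3, s4}): φ is false.
  s1 (successors {s1, s3}): φ is false.
  s2 (successors {s2}): φ is false.
  s3 (successors {s2, s3}): φ is false.
  s4 (successors {s0, s1, s3, s4}): φ is false.
Detail at s0 (counterexample):
  At s0: \Diamond (\Diamond r \to q) is true, so \neg \Diamond (\Diamond r \to q) is false.
    At s0: \Diamond (\Diamond r \to q) requires \Diamond r \to q at some successor in {s0, s2, s3, s4}.
      \Diamond r \to q holds at s0, so \Diamond (\Diamond r \to q) is true at s0.

No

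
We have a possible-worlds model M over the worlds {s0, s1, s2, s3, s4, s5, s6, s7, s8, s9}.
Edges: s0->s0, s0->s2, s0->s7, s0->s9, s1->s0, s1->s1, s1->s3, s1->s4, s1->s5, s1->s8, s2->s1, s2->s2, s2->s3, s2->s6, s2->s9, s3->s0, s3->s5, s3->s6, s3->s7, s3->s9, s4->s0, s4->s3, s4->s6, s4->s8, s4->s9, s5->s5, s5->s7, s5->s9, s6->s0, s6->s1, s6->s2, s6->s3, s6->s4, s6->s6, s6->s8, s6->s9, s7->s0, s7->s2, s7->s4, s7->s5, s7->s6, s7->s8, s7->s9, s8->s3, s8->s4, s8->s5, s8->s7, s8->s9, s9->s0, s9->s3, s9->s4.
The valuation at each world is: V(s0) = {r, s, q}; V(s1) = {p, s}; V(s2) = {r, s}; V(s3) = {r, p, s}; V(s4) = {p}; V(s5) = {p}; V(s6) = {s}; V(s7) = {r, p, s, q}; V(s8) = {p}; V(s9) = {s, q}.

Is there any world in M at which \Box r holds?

No

Let φ = \Box r. Evaluate φ at each world:
  s0 (successors {s0, s2, s7, s9}): φ is false.
  s1 (successors {s0, s1, s3, s4, s5, s8}): φ is false.
  s2 (successors {s1, s2, s3, s6, s9}): φ is false.
  s3 (successors {s0, s5, s6, s7, s9}): φ is false.
  s4 (successors {s0, s3, s6, s8, s9}): φ is false.
  s5 (successors {s5, s7, s9}): φ is false.
  s6 (successors {s0, s1, s2, s3, s4, s6, s8, s9}): φ is false.
  s7 (successors {s0, s2, s4, s5, s6, s8, s9}): φ is false.
  s8 (successors {s3, s4, s5, s7, s9}): φ is false.
  s9 (successors {s0, s3, s4}): φ is false.
For instance, at s5:
  At s5: \Box r requires r at every successor {s5, s7, s9}.
    r fails at s5, so \Box r is false at s5.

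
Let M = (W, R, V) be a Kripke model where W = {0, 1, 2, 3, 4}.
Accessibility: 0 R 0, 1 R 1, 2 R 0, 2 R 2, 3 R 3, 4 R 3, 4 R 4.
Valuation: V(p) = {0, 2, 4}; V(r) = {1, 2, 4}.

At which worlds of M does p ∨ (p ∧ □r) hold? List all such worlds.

0, 2, 4

Let φ = p ∨ (p ∧ □r). Evaluate φ at each world:
  0 (successors {0}): φ is true.
  1 (successors {1}): φ is false.
  2 (successors {0, 2}): φ is true.
  3 (successors {3}): φ is false.
  4 (successors {3, 4}): φ is true.
For instance, at 4:
  At 4: p is true, p ∧ □r is false, so p ∨ (p ∧ □r) is true.
    At 4: p is true, □r is false, so p ∧ □r is false.
      At 4: □r requires r at every successor {3, 4}.
        r fails at 3, so □r is false at 4.
Satisfying worlds: {0, 2, 4}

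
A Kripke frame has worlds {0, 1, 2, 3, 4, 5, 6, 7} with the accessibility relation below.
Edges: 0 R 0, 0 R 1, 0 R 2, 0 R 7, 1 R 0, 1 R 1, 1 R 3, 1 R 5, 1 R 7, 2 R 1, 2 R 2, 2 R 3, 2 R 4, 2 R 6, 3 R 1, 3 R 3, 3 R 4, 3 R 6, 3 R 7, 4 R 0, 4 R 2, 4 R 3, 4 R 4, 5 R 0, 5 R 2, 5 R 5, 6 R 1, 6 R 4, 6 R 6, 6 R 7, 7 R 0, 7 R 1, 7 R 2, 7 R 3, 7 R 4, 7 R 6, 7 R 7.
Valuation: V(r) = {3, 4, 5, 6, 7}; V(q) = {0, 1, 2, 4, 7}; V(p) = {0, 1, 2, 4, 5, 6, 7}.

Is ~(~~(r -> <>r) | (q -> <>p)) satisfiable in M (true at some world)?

No

Let φ = ~(~~(r -> <>r) | (q -> <>p)). Evaluate φ at each world:
  0 (successors {0, 1, 2, 7}): φ is false.
  1 (successors {0, 1, 3, 5, 7}): φ is false.
  2 (successors {1, 2, 3, 4, 6}): φ is false.
  3 (successors {1, 3, 4, 6, 7}): φ is false.
  4 (successors {0, 2, 3, 4}): φ is false.
  5 (successors {0, 2, 5}): φ is false.
  6 (successors {1, 4, 6, 7}): φ is false.
  7 (successors {0, 1, 2, 3, 4, 6, 7}): φ is false.
For instance, at 6:
  At 6: ~~(r -> <>r) | (q -> <>p) is true, so ~(~~(r -> <>r) | (q -> <>p)) is false.
    At 6: ~~(r -> <>r) is true, q -> <>p is true, so ~~(r -> <>r) | (q -> <>p) is true.
      At 6: ~(r -> <>r) is false, so ~~(r -> <>r) is true.
      At 6: q is false, <>p is true, so q -> <>p is true.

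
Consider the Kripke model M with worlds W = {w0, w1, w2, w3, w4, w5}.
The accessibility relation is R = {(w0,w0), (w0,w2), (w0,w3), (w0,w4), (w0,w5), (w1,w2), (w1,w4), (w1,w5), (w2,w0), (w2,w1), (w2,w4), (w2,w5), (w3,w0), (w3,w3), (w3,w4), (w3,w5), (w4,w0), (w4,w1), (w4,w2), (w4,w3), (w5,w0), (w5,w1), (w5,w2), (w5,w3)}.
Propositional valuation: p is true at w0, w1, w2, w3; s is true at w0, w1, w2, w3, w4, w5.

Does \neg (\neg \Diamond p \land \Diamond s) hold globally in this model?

Recall that \Diamond ψ holds at a world iff ψ holds at some accessible world.
Let φ = \neg (\neg \Diamond p \land \Diamond s). Evaluate φ at each world:
  w0 (successors {w0, w2, w3, w4, w5}): φ is true.
  w1 (successors {w2, w4, w5}): φ is true.
  w2 (successors {w0, w1, w4, w5}): φ is true.
  w3 (successors {w0, w3, w4, w5}): φ is true.
  w4 (successors {w0, w1, w2, w3}): φ is true.
  w5 (successors {w0, w1, w2, w3}): φ is true.
For instance, at w3:
  At w3: \neg \Diamond p \land \Diamond s is false, so \neg (\neg \Diamond p \land \Diamond s) is true.
    At w3: \neg \Diamond p is false, \Diamond s is true, so \neg \Diamond p \land \Diamond s is false.
      At w3: \Diamond p is true, so \neg \Diamond p is false.
      At w3: \Diamond s requires s at some successor in {w0, w3, w4, w5}.
        s holds at w0, so \Diamond s is true at w3.

Yes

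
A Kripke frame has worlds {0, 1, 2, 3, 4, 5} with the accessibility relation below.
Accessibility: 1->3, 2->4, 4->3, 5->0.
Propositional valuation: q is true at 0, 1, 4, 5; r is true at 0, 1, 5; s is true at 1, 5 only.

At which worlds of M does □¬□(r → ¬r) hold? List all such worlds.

Recall that □ψ holds at a world iff ψ holds at every accessible world, and ◇ψ holds iff ψ holds at some accessible world.
Let φ = □¬□(r → ¬r). Evaluate φ at each world:
  0 (successors ∅): φ is true.
  1 (successors {3}): φ is false.
  2 (successors {4}): φ is false.
  3 (successors ∅): φ is true.
  4 (successors {3}): φ is false.
  5 (successors {0}): φ is false.
For instance, at 4:
  At 4: □¬□(r → ¬r) requires ¬□(r → ¬r) at every successor {3}.
    ¬□(r → ¬r) fails at 3, so □¬□(r → ¬r) is false at 4.
      At 3: □(r → ¬r) is true, so ¬□(r → ¬r) is false.
Satisfying worlds: {0, 3}

0, 3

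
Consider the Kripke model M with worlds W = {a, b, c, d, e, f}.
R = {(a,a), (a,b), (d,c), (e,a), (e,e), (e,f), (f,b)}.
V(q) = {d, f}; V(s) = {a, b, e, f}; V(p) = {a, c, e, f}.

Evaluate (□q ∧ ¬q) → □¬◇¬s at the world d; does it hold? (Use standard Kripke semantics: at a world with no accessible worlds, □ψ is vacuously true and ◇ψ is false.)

Yes

At d: □q ∧ ¬q is false, □¬◇¬s is true, so (□q ∧ ¬q) → □¬◇¬s is true.
  At d: □q is false, ¬q is false, so □q ∧ ¬q is false.
    At d: □q requires q at every successor {c}.
      q fails at c, so □q is false at d.
  At d: □¬◇¬s requires ¬◇¬s at every successor {c}.
      At c: ◇¬s is false, so ¬◇¬s is true.
  So □¬◇¬s is true at d.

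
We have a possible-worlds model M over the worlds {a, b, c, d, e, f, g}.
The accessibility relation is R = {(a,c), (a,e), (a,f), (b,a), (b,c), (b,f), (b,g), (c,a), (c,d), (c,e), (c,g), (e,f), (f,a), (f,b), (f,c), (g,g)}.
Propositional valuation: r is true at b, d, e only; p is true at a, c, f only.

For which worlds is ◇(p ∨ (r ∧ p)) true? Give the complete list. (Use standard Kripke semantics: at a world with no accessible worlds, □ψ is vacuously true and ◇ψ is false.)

Let φ = ◇(p ∨ (r ∧ p)). Evaluate φ at each world:
  a (successors {c, e, f}): φ is true.
  b (successors {a, c, f, g}): φ is true.
  c (successors {a, d, e, g}): φ is true.
  d (successors ∅): φ is false.
  e (successors {f}): φ is true.
  f (successors {a, b, c}): φ is true.
  g (successors {g}): φ is false.
For instance, at g:
  At g: ◇(p ∨ (r ∧ p)) requires p ∨ (r ∧ p) at some successor in {g}.
    At g: p ∨ (r ∧ p) is false.
  So ◇(p ∨ (r ∧ p)) is false at g.
Satisfying worlds: {a, b, c, e, f}

a, b, c, e, f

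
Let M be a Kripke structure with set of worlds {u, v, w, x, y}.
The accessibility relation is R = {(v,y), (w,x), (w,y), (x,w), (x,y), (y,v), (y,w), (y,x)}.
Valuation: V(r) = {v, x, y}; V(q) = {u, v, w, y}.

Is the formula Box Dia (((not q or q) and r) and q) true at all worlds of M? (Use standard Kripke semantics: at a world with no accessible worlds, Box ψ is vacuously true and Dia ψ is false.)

Let φ = Box Dia (((not q or q) and r) and q). Evaluate φ at each world:
  u (successors ∅): φ is true.
  v (successors {y}): φ is true.
  w (successors {x, y}): φ is true.
  x (successors {w, y}): φ is true.
  y (successors {v, w, x}): φ is true.
For instance, at v:
  At v: Box Dia (((not q or q) and r) and q) requires Dia (((not q or q) and r) and q) at every successor {y}.
      At y: Dia (((not q or q) and r) and q) requires ((not q or q) and r) and q at some successor in {v, w, x}.
        ((not q or q) and r) and q holds at v, so Dia (((not q or q) and r) and q) is true at y.
  So Box Dia (((not q or q) and r) and q) is true at v.

Yes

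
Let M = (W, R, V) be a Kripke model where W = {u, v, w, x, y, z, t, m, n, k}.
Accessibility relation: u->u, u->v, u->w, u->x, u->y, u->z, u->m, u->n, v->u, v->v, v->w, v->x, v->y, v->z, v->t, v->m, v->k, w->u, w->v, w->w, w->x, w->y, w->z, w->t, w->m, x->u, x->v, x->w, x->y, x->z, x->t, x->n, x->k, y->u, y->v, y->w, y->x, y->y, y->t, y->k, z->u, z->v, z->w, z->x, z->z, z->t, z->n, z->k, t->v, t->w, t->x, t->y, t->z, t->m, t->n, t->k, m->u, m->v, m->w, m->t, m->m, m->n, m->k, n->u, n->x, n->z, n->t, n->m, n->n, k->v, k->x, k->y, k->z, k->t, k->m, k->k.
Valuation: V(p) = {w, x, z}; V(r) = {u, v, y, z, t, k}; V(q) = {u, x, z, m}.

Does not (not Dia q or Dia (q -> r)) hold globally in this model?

Let φ = not (not Dia q or Dia (q -> r)). Evaluate φ at each world:
  u (successors {u, v, w, x, y, z, m, n}): φ is false.
  v (successors {u, v, w, x, y, z, t, m, k}): φ is false.
  w (successors {u, v, w, x, y, z, t, m}): φ is false.
  x (successors {u, v, w, y, z, t, n, k}): φ is false.
  y (successors {u, v, w, x, y, t, k}): φ is false.
  z (successors {u, v, w, x, z, t, n, k}): φ is false.
  t (successors {v, w, x, y, z, m, n, k}): φ is false.
  m (successors {u, v, w, t, m, n, k}): φ is false.
  n (successors {u, x, z, t, m, n}): φ is false.
  k (successors {v, x, y, z, t, m, k}): φ is false.
Detail at u (counterexample):
  At u: not Dia q or Dia (q -> r) is true, so not (not Dia q or Dia (q -> r)) is false.
    At u: not Dia q is false, Dia (q -> r) is true, so not Dia q or Dia (q -> r) is true.
      At u: Dia q is true, so not Dia q is false.
      At u: Dia (q -> r) requires q -> r at some successor in {u, v, w, x, y, z, m, n}.
        q -> r holds at u, so Dia (q -> r) is true at u.

No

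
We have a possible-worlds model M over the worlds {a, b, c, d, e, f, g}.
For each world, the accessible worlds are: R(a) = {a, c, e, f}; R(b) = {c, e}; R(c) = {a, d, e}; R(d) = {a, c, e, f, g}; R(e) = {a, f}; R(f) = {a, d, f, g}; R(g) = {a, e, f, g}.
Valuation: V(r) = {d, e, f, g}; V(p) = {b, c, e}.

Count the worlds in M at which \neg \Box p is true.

6

Let φ = \neg \Box p. Evaluate φ at each world:
  a (successors {a, c, e, f}): φ is true.
  b (successors {c, e}): φ is false.
  c (successors {a, d, e}): φ is true.
  d (successors {a, c, e, f, g}): φ is true.
  e (successors {a, f}): φ is true.
  f (successors {a, d, f, g}): φ is true.
  g (successors {a, e, f, g}): φ is true.
For instance, at f:
  At f: \Box p is false, so \neg \Box p is true.
    At f: \Box p requires p at every successor {a, d, f, g}.
      p fails at a, so \Box p is false at f.
Satisfying worlds: {a, c, d, e, f, g}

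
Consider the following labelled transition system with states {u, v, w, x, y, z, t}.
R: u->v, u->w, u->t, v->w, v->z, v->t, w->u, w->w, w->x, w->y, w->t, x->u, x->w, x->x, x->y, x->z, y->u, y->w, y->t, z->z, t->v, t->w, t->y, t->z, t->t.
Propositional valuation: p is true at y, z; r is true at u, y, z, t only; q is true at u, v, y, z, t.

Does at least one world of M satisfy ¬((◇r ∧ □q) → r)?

No

Let φ = ¬((◇r ∧ □q) → r). Evaluate φ at each world:
  u (successors {v, w, t}): φ is false.
  v (successors {w, z, t}): φ is false.
  w (successors {u, w, x, y, t}): φ is false.
  x (successors {u, w, x, y, z}): φ is false.
  y (successors {u, w, t}): φ is false.
  z (successors {z}): φ is false.
  t (successors {v, w, y, z, t}): φ is false.
For instance, at x:
  At x: (◇r ∧ □q) → r is true, so ¬((◇r ∧ □q) → r) is false.
    At x: ◇r ∧ □q is false, r is false, so (◇r ∧ □q) → r is true.
      At x: ◇r is true, □q is false, so ◇r ∧ □q is false.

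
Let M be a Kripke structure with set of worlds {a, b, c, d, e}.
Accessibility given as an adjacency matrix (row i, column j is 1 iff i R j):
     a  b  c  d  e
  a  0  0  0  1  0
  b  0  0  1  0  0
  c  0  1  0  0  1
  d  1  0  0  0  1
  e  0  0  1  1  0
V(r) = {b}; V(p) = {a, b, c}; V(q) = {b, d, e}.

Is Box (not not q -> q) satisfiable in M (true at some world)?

Yes

Let φ = Box (not not q -> q). Evaluate φ at each world:
  a (successors {d}): φ is true.
  b (successors {c}): φ is true.
  c (successors {b, e}): φ is true.
  d (successors {a, e}): φ is true.
  e (successors {c, d}): φ is true.
Detail at a (witness):
  At a: Box (not not q -> q) requires not not q -> q at every successor {d}.
    At d: not not q -> q is true.
  So Box (not not q -> q) is true at a.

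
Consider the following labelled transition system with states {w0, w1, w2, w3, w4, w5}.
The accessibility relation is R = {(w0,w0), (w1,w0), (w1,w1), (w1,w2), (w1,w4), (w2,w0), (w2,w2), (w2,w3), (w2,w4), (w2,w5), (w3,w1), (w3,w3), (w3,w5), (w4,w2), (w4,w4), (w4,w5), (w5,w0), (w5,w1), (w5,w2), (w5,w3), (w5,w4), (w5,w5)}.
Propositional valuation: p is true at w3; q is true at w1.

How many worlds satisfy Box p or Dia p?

3

Let φ = Box p or Dia p. Evaluate φ at each world:
  w0 (successors {w0}): φ is false.
  w1 (successors {w0, w1, w2, w4}): φ is false.
  w2 (successors {w0, w2, w3, w4, w5}): φ is true.
  w3 (successors {w1, w3, w5}): φ is true.
  w4 (successors {w2, w4, w5}): φ is false.
  w5 (successors {w0, w1, w2, w3, w4, w5}): φ is true.
For instance, at w5:
  At w5: Box p is false, Dia p is true, so Box p or Dia p is true.
    At w5: Box p requires p at every successor {w0, w1, w2, w3, w4, w5}.
      p fails at w0, so Box p is false at w5.
    At w5: Dia p requires p at some successor in {w0, w1, w2, w3, w4, w5}.
      p holds at w3, so Dia p is true at w5.
Satisfying worlds: {w2, w3, w5}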